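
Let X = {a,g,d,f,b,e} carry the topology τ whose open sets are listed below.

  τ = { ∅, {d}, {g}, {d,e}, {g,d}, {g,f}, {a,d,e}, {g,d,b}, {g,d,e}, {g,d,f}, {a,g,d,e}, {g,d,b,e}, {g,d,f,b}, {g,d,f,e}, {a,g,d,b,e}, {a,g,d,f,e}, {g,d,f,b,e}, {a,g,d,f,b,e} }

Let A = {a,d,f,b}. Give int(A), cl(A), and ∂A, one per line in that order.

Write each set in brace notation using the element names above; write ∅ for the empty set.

int(A) = {d}
cl(A)  = {a,d,f,b,e}
∂A     = {a,f,b,e}

open subsets of A: ∅, {d}; so int(A) = {d}
closure: X∖int(X∖A) = X∖{g} = {a,d,f,b,e}
∂A = {a,d,f,b,e} minus {d} = {a,f,b,e}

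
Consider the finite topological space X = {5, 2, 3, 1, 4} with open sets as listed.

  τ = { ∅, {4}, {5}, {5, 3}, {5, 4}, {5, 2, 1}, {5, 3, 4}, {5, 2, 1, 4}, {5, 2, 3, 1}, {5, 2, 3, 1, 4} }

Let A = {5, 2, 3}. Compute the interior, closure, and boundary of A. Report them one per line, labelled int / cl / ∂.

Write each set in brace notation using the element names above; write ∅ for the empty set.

opens ⊆ A: ∅, {5}, {5, 3}; union → int = {5, 3}
complement {1, 4}; its interior {4}; cl(A) = X∖{4} = {5, 2, 3, 1}
boundary = {5, 2, 3, 1} ∖ {5, 3} = {2, 1}

int(A) = {5, 3}
cl(A)  = {5, 2, 3, 1}
∂A     = {2, 1}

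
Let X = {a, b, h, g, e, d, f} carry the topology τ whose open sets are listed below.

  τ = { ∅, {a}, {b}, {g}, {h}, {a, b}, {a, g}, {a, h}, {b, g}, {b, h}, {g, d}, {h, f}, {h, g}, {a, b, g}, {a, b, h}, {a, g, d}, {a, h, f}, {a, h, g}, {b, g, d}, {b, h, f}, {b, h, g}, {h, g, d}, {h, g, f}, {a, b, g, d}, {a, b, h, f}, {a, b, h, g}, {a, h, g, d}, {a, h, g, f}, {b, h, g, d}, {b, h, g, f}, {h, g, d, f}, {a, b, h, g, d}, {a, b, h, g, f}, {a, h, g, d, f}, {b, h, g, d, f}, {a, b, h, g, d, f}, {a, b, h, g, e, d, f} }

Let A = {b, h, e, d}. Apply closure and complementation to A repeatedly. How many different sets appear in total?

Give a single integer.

complement {a, g, f}; its interior {a, g}; cl(A) = X∖{a, g} = {b, h, e, d, f}
With k = closure, c = complement:
  1. A     = {b, h, e, d}
  2. kA    = {b, h, e, d, f}
  3. cA    = {a, g, f}
  4. ckA   = {a, g}
  5. kcA   = {a, g, e, d, f}
  6. kckA  = {a, g, e, d}
  7. ckcA  = {b, h}
  8. ckckA = {b, h, f}
  9. kckcA = {b, h, e, f}
  10. ckckcA = {a, g, d}
k, c of each give nothing new

10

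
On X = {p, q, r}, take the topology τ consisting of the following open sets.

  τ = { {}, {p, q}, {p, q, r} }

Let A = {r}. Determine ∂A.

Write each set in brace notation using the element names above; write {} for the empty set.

{r}

U open, U⊆A: {}. int(A) = ⋃ = {}
X∖A={p, q}, int(X∖A)={p, q}, hence cl(A)={r}
∂A: remove int from cl → {r}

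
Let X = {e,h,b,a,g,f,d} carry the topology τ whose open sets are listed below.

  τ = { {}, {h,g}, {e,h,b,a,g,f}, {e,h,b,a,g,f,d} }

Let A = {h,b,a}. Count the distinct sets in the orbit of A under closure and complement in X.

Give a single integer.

4

cl via duality: int({e,g,f,d}) = {}, so X∖{} = {e,h,b,a,g,f,d}
Write k for closure, c for complement:
  1. A     = {h,b,a}
  2. kA    = {e,h,b,a,g,f,d}
  3. cA    = {e,g,f,d}
  4. ckA   = {}
applying k or c yields no new set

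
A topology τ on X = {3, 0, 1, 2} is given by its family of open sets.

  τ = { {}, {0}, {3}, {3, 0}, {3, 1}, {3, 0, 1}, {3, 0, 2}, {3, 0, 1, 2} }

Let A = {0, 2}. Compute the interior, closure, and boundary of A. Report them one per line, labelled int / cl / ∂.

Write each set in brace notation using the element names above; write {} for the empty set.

U open, U⊆A: {}, {0}. int(A) = ⋃ = {0}
X∖A={3, 1}, int(X∖A)={3, 1}, hence cl(A)={0, 2}
∂A: remove int from cl → {2}

int(A) = {0}
cl(A)  = {0, 2}
∂A     = {2}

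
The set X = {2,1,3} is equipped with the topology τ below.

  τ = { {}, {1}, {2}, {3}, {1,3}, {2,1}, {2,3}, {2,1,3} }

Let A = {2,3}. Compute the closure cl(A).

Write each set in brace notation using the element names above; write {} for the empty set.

{2,3}

complement {1}; its interior {1}; cl(A) = X∖{1} = {2,3}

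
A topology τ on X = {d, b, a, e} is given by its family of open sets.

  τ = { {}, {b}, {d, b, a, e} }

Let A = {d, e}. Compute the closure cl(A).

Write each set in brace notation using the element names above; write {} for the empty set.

{d, a, e}

cl via duality: int({b, a}) = {b}, so X∖{b} = {d, a, e}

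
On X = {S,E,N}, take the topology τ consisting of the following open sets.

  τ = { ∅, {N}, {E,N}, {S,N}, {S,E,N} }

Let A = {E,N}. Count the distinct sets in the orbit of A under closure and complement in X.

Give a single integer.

4

cl via duality: int({S}) = ∅, so X∖∅ = {S,E,N}
Write k for closure, c for complement:
  1. A     = {E,N}
  2. kA    = {S,E,N}
  3. cA    = {S}
  4. ckA   = ∅
applying k or c yields no new set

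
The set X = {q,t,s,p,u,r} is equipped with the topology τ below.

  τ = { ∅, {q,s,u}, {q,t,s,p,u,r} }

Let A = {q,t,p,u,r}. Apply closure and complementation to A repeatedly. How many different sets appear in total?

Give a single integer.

closure: X∖int(X∖A) = X∖∅ = {q,t,s,p,u,r}
Let k=closure and c=complement:
  1. A     = {q,t,p,u,r}
  2. kA    = {q,t,s,p,u,r}
  3. cA    = {s}
  4. ckA   = ∅
— saturated at 4

4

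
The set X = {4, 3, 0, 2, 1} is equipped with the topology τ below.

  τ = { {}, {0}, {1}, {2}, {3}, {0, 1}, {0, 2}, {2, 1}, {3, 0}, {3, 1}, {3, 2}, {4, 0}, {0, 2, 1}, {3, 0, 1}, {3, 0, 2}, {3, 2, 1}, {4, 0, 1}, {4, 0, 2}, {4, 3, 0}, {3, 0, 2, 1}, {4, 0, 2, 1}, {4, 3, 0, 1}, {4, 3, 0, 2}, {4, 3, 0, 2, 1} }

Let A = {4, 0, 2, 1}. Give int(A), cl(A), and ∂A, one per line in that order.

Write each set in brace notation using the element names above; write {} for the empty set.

int(A) = {4, 0, 2, 1}
cl(A)  = {4, 0, 2, 1}
∂A     = {}

open subsets of A: {}, {0}, {1}, {2}, {4, 0}, {0, 1}, {2, 1}, {0, 2}, {4, 0, 1}, {4, 0, 2}, {0, 2, 1}, {4, 0, 2, 1}; so int(A) = {4, 0, 2, 1}
closure: X∖int(X∖A) = X∖{3} = {4, 0, 2, 1}
∂A = {4, 0, 2, 1} minus {4, 0, 2, 1} = {}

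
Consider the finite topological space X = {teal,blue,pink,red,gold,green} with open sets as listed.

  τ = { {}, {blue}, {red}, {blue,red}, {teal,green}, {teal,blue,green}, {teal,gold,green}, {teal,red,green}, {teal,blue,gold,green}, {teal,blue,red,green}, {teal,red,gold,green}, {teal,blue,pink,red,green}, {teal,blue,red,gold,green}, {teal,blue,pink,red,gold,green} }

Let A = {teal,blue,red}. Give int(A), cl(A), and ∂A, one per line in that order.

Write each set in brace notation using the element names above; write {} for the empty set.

int(A) = {blue,red}
cl(A)  = {teal,blue,pink,red,gold,green}
∂A     = {teal,pink,gold,green}

opens ⊆ A: {}, {red}, {blue}, {blue,red}; union → int = {blue,red}
complement {pink,gold,green}; its interior {}; cl(A) = X∖{} = {teal,blue,pink,red,gold,green}
boundary = {teal,blue,pink,red,gold,green} ∖ {blue,red} = {teal,pink,gold,green}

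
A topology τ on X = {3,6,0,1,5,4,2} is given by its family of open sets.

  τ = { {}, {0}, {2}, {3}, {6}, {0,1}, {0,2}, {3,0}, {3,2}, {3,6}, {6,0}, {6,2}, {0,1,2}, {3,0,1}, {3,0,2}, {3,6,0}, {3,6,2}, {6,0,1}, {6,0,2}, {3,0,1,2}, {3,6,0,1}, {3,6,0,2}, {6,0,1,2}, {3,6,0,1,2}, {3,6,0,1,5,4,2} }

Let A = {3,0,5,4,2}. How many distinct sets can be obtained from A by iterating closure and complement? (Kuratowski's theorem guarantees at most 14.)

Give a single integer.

8

cl via duality: int({6,1}) = {6}, so X∖{6} = {3,0,1,5,4,2}
Write k for closure, c for complement:
  1. A     = {3,0,5,4,2}
  2. kA    = {3,0,1,5,4,2}
  3. cA    = {6,1}
  4. ckA   = {6}
  5. kcA   = {6,1,5,4}
  6. kckA  = {6,5,4}
  7. ckcA  = {3,0,2}
  8. ckckA = {3,0,1,2}
applying k or c yields no new set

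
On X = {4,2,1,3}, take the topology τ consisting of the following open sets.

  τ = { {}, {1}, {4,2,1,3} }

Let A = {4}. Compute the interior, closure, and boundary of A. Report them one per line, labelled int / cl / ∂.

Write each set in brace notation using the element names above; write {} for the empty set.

int(A) = {}
cl(A)  = {4,2,3}
∂A     = {4,2,3}

interior: largest open inside A is {} (from {})
cl via duality: int({2,1,3}) = {1}, so X∖{1} = {4,2,3}
cl∖int = {4,2,3}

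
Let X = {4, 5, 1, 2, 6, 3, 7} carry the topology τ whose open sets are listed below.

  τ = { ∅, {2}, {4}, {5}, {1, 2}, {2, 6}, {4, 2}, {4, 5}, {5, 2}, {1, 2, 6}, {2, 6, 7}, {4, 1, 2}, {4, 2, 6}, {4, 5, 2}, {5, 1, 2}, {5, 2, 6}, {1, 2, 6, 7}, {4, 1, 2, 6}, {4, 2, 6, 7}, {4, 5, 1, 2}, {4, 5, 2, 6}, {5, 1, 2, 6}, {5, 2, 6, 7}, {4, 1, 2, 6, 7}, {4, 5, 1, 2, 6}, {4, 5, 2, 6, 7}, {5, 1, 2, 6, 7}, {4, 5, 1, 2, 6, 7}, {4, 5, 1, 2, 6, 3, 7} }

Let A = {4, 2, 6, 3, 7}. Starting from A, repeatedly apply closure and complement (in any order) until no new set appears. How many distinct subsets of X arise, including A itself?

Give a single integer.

8

closure: X∖int(X∖A) = X∖{5} = {4, 1, 2, 6, 3, 7}
Let k=closure and c=complement:
  1. A     = {4, 2, 6, 3, 7}
  2. kA    = {4, 1, 2, 6, 3, 7}
  3. cA    = {5, 1}
  4. ckA   = {5}
  5. kcA   = {5, 1, 3}
  6. kckA  = {5, 3}
  7. ckcA  = {4, 2, 6, 7}
  8. ckckA = {4, 1, 2, 6, 7}
— saturated at 8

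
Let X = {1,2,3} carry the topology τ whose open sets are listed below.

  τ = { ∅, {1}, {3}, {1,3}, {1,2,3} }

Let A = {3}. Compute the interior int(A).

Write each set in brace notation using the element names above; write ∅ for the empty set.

{3}

open subsets of A: ∅, {3}; so int(A) = {3}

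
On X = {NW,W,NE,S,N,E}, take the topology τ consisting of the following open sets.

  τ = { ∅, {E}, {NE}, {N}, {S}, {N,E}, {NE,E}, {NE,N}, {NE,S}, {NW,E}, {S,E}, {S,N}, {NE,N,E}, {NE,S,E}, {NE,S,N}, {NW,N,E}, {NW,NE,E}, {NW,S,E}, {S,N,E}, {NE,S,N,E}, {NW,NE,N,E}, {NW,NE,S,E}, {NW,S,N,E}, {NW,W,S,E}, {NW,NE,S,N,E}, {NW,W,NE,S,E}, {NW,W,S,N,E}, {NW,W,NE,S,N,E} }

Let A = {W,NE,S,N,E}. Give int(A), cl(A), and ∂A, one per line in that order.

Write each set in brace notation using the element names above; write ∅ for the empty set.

int(A) = {NE,S,N,E}
cl(A)  = {NW,W,NE,S,N,E}
∂A     = {NW,W}

open subsets of A: ∅, {N}, {S}, {E}, {NE}, {S,E}, {NE,S}, {NE,E}, {S,N}, {N,E}, {NE,N}, {NE,S,E}, {S,N,E}, {NE,S,N}, {NE,N,E}, {NE,S,N,E}; so int(A) = {NE,S,N,E}
closure: X∖int(X∖A) = X∖∅ = {NW,W,NE,S,N,E}
∂A = {NW,W,NE,S,N,E} minus {NE,S,N,E} = {NW,W}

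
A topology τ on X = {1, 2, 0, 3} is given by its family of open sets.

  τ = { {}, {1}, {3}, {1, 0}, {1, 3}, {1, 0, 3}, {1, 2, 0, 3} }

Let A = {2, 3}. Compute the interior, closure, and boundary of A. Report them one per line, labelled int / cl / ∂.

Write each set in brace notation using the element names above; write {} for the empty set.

open subsets of A: {}, {3}; so int(A) = {3}
closure: X∖int(X∖A) = X∖{1, 0} = {2, 3}
∂A = {2, 3} minus {3} = {2}

int(A) = {3}
cl(A)  = {2, 3}
∂A     = {2}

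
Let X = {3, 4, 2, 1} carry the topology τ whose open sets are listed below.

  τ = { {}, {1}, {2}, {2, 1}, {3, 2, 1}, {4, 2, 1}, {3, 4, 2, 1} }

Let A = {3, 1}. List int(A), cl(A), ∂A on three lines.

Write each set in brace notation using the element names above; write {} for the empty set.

int(A) = {1}
cl(A)  = {3, 4, 1}
∂A     = {3, 4}

U open, U⊆A: {}, {1}. int(A) = ⋃ = {1}
X∖A={4, 2}, int(X∖A)={2}, hence cl(A)={3, 4, 1}
∂A: remove int from cl → {3, 4}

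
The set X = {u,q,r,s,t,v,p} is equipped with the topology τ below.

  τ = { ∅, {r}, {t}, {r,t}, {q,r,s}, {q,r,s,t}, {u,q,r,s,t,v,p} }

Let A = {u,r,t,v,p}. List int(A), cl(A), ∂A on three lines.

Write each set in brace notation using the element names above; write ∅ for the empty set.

int(A) = {r,t}
cl(A)  = {u,q,r,s,t,v,p}
∂A     = {u,q,s,v,p}

U open, U⊆A: ∅, {t}, {r}, {r,t}. int(A) = ⋃ = {r,t}
X∖A={q,s}, int(X∖A)=∅, hence cl(A)={u,q,r,s,t,v,p}
∂A: remove int from cl → {u,q,s,v,p}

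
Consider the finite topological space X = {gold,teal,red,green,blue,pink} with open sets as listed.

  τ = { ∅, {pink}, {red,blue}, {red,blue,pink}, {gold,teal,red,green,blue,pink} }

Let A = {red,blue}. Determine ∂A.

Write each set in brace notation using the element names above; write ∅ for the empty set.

{gold,teal,green}

opens ⊆ A: ∅, {red,blue}; union → int = {red,blue}
complement {gold,teal,green,pink}; its interior {pink}; cl(A) = X∖{pink} = {gold,teal,red,green,blue}
boundary = {gold,teal,red,green,blue} ∖ {red,blue} = {gold,teal,green}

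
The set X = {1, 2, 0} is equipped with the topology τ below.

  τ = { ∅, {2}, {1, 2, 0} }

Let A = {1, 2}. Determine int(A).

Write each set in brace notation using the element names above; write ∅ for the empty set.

{2}

U open, U⊆A: ∅, {2}. int(A) = ⋃ = {2}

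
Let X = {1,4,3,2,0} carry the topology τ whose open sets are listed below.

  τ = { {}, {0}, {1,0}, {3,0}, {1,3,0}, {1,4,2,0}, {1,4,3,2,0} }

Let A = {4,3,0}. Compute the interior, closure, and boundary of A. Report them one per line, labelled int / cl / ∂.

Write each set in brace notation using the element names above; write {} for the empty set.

int(A) = {3,0}
cl(A)  = {1,4,3,2,0}
∂A     = {1,4,2}

opens ⊆ A: {}, {0}, {3,0}; union → int = {3,0}
complement {1,2}; its interior {}; cl(A) = X∖{} = {1,4,3,2,0}
boundary = {1,4,3,2,0} ∖ {3,0} = {1,4,2}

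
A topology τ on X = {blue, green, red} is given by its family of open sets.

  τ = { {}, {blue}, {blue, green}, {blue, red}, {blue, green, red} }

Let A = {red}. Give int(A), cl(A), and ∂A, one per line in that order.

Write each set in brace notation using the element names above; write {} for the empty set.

opens ⊆ A: {}; union → int = {}
complement {blue, green}; its interior {blue, green}; cl(A) = X∖{blue, green} = {red}
boundary = {red} ∖ {} = {red}

int(A) = {}
cl(A)  = {red}
∂A     = {red}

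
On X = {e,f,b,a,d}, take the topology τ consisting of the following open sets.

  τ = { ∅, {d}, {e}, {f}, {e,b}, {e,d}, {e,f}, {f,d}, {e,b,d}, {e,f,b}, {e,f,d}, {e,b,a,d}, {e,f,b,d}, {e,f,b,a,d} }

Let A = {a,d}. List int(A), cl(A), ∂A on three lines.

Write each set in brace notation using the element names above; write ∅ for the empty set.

int(A) = {d}
cl(A)  = {a,d}
∂A     = {a}

opens ⊆ A: ∅, {d}; union → int = {d}
complement {e,f,b}; its interior {e,f,b}; cl(A) = X∖{e,f,b} = {a,d}
boundary = {a,d} ∖ {d} = {a}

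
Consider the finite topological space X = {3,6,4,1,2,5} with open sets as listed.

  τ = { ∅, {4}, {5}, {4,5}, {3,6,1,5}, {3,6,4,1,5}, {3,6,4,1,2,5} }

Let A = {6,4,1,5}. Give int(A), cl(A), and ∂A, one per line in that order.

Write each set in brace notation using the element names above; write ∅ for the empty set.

int(A) = {4,5}
cl(A)  = {3,6,4,1,2,5}
∂A     = {3,6,1,2}

opens ⊆ A: ∅, {4}, {5}, {4,5}; union → int = {4,5}
complement {3,2}; its interior ∅; cl(A) = X∖∅ = {3,6,4,1,2,5}
boundary = {3,6,4,1,2,5} ∖ {4,5} = {3,6,1,2}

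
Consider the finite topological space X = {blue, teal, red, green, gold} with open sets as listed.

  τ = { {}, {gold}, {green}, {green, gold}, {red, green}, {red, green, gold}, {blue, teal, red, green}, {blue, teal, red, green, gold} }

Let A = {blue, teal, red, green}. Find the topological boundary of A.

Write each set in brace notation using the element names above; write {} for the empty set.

interior: largest open inside A is {blue, teal, red, green} (from {}, {green}, {red, green}, {blue, teal, red, green})
cl via duality: int({gold}) = {gold}, so X∖{gold} = {blue, teal, red, green}
cl∖int = {}

{}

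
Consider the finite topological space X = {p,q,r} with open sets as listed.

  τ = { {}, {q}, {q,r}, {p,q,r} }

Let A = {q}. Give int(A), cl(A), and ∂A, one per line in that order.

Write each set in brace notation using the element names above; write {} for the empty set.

int(A) = {q}
cl(A)  = {p,q,r}
∂A     = {p,r}

U open, U⊆A: {}, {q}. int(A) = ⋃ = {q}
X∖A={p,r}, int(X∖A)={}, hence cl(A)={p,q,r}
∂A: remove int from cl → {p,r}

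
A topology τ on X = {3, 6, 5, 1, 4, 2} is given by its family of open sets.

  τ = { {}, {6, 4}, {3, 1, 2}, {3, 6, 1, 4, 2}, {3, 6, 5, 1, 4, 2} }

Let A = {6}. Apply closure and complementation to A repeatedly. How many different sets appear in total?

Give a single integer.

X∖A={3, 5, 1, 4, 2}, int(X∖A)={3, 1, 2}, hence cl(A)={6, 5, 4}
Orbit (k=closure, c=complement):
  1. A     = {6}
  2. kA    = {6, 5, 4}
  3. cA    = {3, 5, 1, 4, 2}
  4. ckA   = {3, 1, 2}
  5. kcA   = {3, 6, 5, 1, 4, 2}
  6. kckA  = {3, 5, 1, 2}
  7. ckcA  = {}
  8. ckckA = {6, 4}
(closed under both — stop)

8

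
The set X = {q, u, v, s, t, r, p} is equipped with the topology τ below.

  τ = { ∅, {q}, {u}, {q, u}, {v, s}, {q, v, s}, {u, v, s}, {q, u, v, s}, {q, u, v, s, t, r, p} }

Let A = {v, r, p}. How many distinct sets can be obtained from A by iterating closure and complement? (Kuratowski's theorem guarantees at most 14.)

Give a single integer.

8

X∖A={q, u, s, t}, int(X∖A)={q, u}, hence cl(A)={v, s, t, r, p}
Orbit (k=closure, c=complement):
  1. A     = {v, r, p}
  2. kA    = {v, s, t, r, p}
  3. cA    = {q, u, s, t}
  4. ckA   = {q, u}
  5. kcA   = {q, u, v, s, t, r, p}
  6. kckA  = {q, u, t, r, p}
  7. ckcA  = ∅
  8. ckckA = {v, s}
(closed under both — stop)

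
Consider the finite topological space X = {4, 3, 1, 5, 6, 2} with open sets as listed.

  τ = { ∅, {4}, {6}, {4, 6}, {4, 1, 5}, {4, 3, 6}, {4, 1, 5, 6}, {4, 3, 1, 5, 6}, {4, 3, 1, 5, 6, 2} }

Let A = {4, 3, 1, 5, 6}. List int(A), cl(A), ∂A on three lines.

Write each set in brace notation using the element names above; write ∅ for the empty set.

U open, U⊆A: ∅, {4}, {6}, {4, 6}, {4, 1, 5}, {4, 3, 6}, {4, 1, 5, 6}, {4, 3, 1, 5, 6}. int(A) = ⋃ = {4, 3, 1, 5, 6}
X∖A={2}, int(X∖A)=∅, hence cl(A)={4, 3, 1, 5, 6, 2}
∂A: remove int from cl → {2}

int(A) = {4, 3, 1, 5, 6}
cl(A)  = {4, 3, 1, 5, 6, 2}
∂A     = {2}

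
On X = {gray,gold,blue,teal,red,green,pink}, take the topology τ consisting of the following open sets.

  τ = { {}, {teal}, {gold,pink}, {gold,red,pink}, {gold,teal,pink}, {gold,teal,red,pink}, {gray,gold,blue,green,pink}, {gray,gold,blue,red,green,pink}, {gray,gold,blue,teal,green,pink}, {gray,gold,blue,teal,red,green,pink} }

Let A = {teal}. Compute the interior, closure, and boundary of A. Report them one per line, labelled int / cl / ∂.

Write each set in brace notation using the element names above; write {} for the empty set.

opens ⊆ A: {}, {teal}; union → int = {teal}
complement {gray,gold,blue,red,green,pink}; its interior {gray,gold,blue,red,green,pink}; cl(A) = X∖{gray,gold,blue,red,green,pink} = {teal}
boundary = {teal} ∖ {teal} = {}

int(A) = {teal}
cl(A)  = {teal}
∂A     = {}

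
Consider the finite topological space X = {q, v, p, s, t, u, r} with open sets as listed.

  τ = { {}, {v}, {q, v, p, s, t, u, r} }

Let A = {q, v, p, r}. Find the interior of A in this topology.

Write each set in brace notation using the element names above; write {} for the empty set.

opens ⊆ A: {}, {v}; union → int = {v}

{v}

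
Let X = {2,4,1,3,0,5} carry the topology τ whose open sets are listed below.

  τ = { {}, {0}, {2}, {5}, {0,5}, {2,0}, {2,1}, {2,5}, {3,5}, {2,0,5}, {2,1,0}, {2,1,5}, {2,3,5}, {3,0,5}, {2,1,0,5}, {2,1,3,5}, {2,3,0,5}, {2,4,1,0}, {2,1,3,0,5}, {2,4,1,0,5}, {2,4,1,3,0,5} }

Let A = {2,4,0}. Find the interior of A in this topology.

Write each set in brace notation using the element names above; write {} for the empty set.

opens ⊆ A: {}, {0}, {2}, {2,0}; union → int = {2,0}

{2,0}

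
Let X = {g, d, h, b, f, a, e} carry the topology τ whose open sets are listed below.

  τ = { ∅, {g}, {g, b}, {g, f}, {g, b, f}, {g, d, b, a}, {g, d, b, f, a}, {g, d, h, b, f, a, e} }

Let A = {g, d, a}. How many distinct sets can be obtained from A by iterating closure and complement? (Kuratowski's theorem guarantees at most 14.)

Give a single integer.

cl via duality: int({h, b, f, e}) = ∅, so X∖∅ = {g, d, h, b, f, a, e}
Write k for closure, c for complement:
  1. A     = {g, d, a}
  2. kA    = {g, d, h, b, f, a, e}
  3. cA    = {h, b, f, e}
  4. ckA   = ∅
  5. kcA   = {d, h, b, f, a, e}
  6. ckcA  = {g}
applying k or c yields no new set

6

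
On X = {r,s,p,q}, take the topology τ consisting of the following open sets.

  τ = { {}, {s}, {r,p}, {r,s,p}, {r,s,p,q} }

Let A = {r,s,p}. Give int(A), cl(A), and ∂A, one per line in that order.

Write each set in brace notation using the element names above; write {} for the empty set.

opens ⊆ A: {}, {s}, {r,p}, {r,s,p}; union → int = {r,s,p}
complement {q}; its interior {}; cl(A) = X∖{} = {r,s,p,q}
boundary = {r,s,p,q} ∖ {r,s,p} = {q}

int(A) = {r,s,p}
cl(A)  = {r,s,p,q}
∂A     = {q}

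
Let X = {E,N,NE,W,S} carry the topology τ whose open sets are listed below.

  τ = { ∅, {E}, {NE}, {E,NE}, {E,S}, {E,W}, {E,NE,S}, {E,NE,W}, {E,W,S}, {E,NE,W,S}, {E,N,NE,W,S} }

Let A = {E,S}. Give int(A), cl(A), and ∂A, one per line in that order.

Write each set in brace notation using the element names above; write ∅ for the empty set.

int(A) = {E,S}
cl(A)  = {E,N,W,S}
∂A     = {N,W}

interior: largest open inside A is {E,S} (from ∅, {E}, {E,S})
cl via duality: int({N,NE,W}) = {NE}, so X∖{NE} = {E,N,W,S}
cl∖int = {N,W}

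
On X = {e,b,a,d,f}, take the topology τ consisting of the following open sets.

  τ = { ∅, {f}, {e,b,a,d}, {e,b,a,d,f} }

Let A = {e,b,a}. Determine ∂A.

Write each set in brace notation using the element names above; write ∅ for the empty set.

{e,b,a,d}

interior: largest open inside A is ∅ (from ∅)
cl via duality: int({d,f}) = {f}, so X∖{f} = {e,b,a,d}
cl∖int = {e,b,a,d}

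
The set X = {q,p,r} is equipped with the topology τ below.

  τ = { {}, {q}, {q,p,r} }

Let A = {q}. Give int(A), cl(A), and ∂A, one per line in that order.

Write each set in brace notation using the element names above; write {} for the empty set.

int(A) = {q}
cl(A)  = {q,p,r}
∂A     = {p,r}

opens ⊆ A: {}, {q}; union → int = {q}
complement {p,r}; its interior {}; cl(A) = X∖{} = {q,p,r}
boundary = {q,p,r} ∖ {q} = {p,r}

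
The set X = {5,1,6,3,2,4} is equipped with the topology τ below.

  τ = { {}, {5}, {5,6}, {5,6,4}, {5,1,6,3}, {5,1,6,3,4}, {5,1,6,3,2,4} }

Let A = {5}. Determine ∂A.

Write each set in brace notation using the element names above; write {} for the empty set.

interior: largest open inside A is {5} (from {}, {5})
cl via duality: int({1,6,3,2,4}) = {}, so X∖{} = {5,1,6,3,2,4}
cl∖int = {1,6,3,2,4}

{1,6,3,2,4}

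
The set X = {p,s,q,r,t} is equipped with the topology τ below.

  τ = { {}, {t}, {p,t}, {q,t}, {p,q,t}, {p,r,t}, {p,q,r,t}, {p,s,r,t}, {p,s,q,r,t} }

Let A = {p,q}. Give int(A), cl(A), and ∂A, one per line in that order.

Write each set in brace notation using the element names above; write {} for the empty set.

open subsets of A: {}; so int(A) = {}
closure: X∖int(X∖A) = X∖{t} = {p,s,q,r}
∂A = {p,s,q,r} minus {} = {p,s,q,r}

int(A) = {}
cl(A)  = {p,s,q,r}
∂A     = {p,s,q,r}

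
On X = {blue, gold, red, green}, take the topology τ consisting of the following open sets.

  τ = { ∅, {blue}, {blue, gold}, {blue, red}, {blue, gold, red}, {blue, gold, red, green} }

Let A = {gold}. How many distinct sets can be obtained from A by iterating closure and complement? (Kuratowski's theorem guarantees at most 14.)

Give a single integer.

X∖A={blue, red, green}, int(X∖A)={blue, red}, hence cl(A)={gold, green}
Orbit (k=closure, c=complement):
  1. A     = {gold}
  2. kA    = {gold, green}
  3. cA    = {blue, red, green}
  4. ckA   = {blue, red}
  5. kcA   = {blue, gold, red, green}
  6. ckcA  = ∅
(closed under both — stop)

6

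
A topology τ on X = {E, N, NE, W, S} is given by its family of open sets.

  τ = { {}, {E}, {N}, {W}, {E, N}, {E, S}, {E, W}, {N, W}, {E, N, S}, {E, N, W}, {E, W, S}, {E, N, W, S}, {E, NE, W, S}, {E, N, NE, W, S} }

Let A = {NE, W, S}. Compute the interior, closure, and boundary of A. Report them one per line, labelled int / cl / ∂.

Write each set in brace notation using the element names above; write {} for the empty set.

int(A) = {W}
cl(A)  = {NE, W, S}
∂A     = {NE, S}

U open, U⊆A: {}, {W}. int(A) = ⋃ = {W}
X∖A={E, N}, int(X∖A)={E, N}, hence cl(A)={NE, W, S}
∂A: remove int from cl → {NE, S}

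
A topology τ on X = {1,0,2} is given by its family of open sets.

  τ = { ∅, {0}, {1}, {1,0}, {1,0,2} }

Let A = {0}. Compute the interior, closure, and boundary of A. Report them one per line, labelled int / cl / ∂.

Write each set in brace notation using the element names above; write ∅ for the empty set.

open subsets of A: ∅, {0}; so int(A) = {0}
closure: X∖int(X∖A) = X∖{1} = {0,2}
∂A = {0,2} minus {0} = {2}

int(A) = {0}
cl(A)  = {0,2}
∂A     = {2}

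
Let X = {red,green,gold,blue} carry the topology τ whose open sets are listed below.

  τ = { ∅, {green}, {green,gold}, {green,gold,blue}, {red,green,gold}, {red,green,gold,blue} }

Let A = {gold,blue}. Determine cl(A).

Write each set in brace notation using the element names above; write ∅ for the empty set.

cl via duality: int({red,green}) = {green}, so X∖{green} = {red,gold,blue}

{red,gold,blue}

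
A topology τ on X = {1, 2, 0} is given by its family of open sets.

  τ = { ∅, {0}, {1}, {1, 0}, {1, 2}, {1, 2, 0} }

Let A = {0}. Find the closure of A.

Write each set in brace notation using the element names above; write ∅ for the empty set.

{0}

X∖A={1, 2}, int(X∖A)={1, 2}, hence cl(A)={0}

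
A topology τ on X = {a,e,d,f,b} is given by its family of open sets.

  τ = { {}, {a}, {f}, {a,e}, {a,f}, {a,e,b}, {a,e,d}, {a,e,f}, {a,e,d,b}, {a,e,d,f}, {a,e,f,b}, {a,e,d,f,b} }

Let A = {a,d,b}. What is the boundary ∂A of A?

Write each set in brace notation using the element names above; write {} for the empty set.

{e,d,b}

U open, U⊆A: {}, {a}. int(A) = ⋃ = {a}
X∖A={e,f}, int(X∖A)={f}, hence cl(A)={a,e,d,b}
∂A: remove int from cl → {e,d,b}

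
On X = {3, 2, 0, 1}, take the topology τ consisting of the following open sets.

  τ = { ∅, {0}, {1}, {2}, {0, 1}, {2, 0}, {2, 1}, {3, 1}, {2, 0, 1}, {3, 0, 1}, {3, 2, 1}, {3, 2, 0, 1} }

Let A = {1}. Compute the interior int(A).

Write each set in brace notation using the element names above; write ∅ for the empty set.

{1}

U open, U⊆A: ∅, {1}. int(A) = ⋃ = {1}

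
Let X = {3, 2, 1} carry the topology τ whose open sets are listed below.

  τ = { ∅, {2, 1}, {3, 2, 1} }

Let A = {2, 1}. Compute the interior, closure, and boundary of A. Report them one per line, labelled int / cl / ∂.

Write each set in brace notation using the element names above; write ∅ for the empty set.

int(A) = {2, 1}
cl(A)  = {3, 2, 1}
∂A     = {3}

open subsets of A: ∅, {2, 1}; so int(A) = {2, 1}
closure: X∖int(X∖A) = X∖∅ = {3, 2, 1}
∂A = {3, 2, 1} minus {2, 1} = {3}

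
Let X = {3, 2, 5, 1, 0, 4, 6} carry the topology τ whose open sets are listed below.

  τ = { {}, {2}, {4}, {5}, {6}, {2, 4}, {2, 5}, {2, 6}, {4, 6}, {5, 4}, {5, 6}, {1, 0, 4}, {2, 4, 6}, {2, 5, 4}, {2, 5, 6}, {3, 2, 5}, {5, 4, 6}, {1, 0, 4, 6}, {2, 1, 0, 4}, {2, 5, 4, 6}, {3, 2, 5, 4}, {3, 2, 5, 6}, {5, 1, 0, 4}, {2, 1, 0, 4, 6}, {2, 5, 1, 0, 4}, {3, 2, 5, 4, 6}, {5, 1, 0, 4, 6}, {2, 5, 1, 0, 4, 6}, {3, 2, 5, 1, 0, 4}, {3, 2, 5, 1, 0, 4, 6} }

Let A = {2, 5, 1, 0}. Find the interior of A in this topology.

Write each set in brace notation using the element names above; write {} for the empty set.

{2, 5}

interior: largest open inside A is {2, 5} (from {}, {2}, {5}, {2, 5})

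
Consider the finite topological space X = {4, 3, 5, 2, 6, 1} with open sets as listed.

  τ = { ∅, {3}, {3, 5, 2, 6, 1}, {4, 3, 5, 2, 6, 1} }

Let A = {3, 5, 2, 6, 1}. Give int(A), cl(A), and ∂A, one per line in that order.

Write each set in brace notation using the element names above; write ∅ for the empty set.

interior: largest open inside A is {3, 5, 2, 6, 1} (from ∅, {3}, {3, 5, 2, 6, 1})
cl via duality: int({4}) = ∅, so X∖∅ = {4, 3, 5, 2, 6, 1}
cl∖int = {4}

int(A) = {3, 5, 2, 6, 1}
cl(A)  = {4, 3, 5, 2, 6, 1}
∂A     = {4}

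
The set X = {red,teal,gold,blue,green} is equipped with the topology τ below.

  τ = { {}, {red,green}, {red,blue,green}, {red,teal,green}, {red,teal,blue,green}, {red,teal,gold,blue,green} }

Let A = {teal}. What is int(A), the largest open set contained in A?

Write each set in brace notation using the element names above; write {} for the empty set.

{}

interior: largest open inside A is {} (from {})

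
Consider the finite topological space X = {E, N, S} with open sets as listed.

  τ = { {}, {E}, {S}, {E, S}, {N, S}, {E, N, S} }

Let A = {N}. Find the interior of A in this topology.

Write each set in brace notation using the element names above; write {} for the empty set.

{}

interior: largest open inside A is {} (from {})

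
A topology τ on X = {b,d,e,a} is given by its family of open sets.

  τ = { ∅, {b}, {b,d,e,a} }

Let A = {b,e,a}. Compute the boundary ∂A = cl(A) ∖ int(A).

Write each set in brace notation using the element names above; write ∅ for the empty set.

{d,e,a}

open subsets of A: ∅, {b}; so int(A) = {b}
closure: X∖int(X∖A) = X∖∅ = {b,d,e,a}
∂A = {b,d,e,a} minus {b} = {d,e,a}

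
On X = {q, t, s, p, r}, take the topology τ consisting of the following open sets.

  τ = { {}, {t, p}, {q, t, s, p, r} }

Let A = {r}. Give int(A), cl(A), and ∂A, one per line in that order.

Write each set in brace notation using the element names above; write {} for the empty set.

int(A) = {}
cl(A)  = {q, s, r}
∂A     = {q, s, r}

opens ⊆ A: {}; union → int = {}
complement {q, t, s, p}; its interior {t, p}; cl(A) = X∖{t, p} = {q, s, r}
boundary = {q, s, r} ∖ {} = {q, s, r}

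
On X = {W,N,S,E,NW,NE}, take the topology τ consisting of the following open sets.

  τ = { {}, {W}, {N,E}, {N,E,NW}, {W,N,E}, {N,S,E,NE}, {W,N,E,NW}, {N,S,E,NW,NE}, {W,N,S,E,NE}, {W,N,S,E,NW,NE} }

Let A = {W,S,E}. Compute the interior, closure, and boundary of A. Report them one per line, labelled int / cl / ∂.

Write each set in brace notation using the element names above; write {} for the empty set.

int(A) = {W}
cl(A)  = {W,N,S,E,NW,NE}
∂A     = {N,S,E,NW,NE}

U open, U⊆A: {}, {W}. int(A) = ⋃ = {W}
X∖A={N,NW,NE}, int(X∖A)={}, hence cl(A)={W,N,S,E,NW,NE}
∂A: remove int from cl → {N,S,E,NW,NE}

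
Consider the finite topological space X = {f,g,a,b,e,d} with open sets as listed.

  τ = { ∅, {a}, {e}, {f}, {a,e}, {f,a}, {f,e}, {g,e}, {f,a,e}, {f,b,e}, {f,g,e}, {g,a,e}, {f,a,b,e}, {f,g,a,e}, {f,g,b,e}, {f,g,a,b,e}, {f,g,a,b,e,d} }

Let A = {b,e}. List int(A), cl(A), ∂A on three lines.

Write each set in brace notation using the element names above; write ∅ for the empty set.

int(A) = {e}
cl(A)  = {g,b,e,d}
∂A     = {g,b,d}

interior: largest open inside A is {e} (from ∅, {e})
cl via duality: int({f,g,a,d}) = {f,a}, so X∖{f,a} = {g,b,e,d}
cl∖int = {g,b,d}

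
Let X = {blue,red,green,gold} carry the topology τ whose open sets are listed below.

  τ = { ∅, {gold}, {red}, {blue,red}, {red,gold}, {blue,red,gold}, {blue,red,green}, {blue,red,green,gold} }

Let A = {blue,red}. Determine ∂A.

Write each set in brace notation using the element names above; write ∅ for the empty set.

{green}

interior: largest open inside A is {blue,red} (from ∅, {red}, {blue,red})
cl via duality: int({green,gold}) = {gold}, so X∖{gold} = {blue,red,green}
cl∖int = {green}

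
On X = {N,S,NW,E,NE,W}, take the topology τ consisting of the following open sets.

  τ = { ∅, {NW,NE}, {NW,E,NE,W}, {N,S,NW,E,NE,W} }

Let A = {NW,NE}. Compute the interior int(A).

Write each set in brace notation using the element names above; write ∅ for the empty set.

{NW,NE}

opens ⊆ A: ∅, {NW,NE}; union → int = {NW,NE}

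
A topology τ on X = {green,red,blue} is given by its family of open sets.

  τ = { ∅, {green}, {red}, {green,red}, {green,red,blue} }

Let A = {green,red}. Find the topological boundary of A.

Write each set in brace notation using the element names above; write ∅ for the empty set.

{blue}

U open, U⊆A: ∅, {red}, {green}, {green,red}. int(A) = ⋃ = {green,red}
X∖A={blue}, int(X∖A)=∅, hence cl(A)={green,red,blue}
∂A: remove int from cl → {blue}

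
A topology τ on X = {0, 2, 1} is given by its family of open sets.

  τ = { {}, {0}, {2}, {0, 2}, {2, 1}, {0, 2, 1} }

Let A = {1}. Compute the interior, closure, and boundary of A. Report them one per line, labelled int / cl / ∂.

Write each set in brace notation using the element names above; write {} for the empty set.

open subsets of A: {}; so int(A) = {}
closure: X∖int(X∖A) = X∖{0, 2} = {1}
∂A = {1} minus {} = {1}

int(A) = {}
cl(A)  = {1}
∂A     = {1}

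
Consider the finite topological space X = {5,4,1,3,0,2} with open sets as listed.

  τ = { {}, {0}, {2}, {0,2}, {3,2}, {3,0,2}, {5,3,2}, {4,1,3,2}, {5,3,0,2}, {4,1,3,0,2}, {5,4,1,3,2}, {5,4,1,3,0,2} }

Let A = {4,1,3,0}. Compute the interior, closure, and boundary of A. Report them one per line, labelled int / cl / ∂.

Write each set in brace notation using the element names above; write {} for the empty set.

interior: largest open inside A is {0} (from {}, {0})
cl via duality: int({5,2}) = {2}, so X∖{2} = {5,4,1,3,0}
cl∖int = {5,4,1,3}

int(A) = {0}
cl(A)  = {5,4,1,3,0}
∂A     = {5,4,1,3}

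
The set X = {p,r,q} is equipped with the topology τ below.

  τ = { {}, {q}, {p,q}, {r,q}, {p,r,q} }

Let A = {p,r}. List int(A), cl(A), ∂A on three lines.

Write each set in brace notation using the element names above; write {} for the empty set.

int(A) = {}
cl(A)  = {p,r}
∂A     = {p,r}

open subsets of A: {}; so int(A) = {}
closure: X∖int(X∖A) = X∖{q} = {p,r}
∂A = {p,r} minus {} = {p,r}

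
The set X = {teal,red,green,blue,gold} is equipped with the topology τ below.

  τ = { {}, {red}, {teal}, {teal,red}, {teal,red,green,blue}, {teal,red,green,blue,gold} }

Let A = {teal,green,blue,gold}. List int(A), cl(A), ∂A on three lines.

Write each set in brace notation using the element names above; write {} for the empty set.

U open, U⊆A: {}, {teal}. int(A) = ⋃ = {teal}
X∖A={red}, int(X∖A)={red}, hence cl(A)={teal,green,blue,gold}
∂A: remove int from cl → {green,blue,gold}

int(A) = {teal}
cl(A)  = {teal,green,blue,gold}
∂A     = {green,blue,gold}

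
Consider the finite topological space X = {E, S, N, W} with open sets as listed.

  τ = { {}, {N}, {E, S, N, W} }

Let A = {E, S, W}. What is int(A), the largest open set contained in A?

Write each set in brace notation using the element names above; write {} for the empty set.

{}

opens ⊆ A: {}; union → int = {}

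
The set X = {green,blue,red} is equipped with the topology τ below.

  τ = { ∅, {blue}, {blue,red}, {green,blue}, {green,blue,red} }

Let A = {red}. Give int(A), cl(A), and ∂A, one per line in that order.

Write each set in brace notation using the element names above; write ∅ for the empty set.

opens ⊆ A: ∅; union → int = ∅
complement {green,blue}; its interior {green,blue}; cl(A) = X∖{green,blue} = {red}
boundary = {red} ∖ ∅ = {red}

int(A) = ∅
cl(A)  = {red}
∂A     = {red}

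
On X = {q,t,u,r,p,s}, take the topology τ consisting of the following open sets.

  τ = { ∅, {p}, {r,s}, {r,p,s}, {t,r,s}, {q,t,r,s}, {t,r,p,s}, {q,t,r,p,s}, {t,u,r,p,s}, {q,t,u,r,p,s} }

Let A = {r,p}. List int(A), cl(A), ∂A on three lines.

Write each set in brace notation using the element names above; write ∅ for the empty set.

interior: largest open inside A is {p} (from ∅, {p})
cl via duality: int({q,t,u,s}) = ∅, so X∖∅ = {q,t,u,r,p,s}
cl∖int = {q,t,u,r,s}

int(A) = {p}
cl(A)  = {q,t,u,r,p,s}
∂A     = {q,t,u,r,s}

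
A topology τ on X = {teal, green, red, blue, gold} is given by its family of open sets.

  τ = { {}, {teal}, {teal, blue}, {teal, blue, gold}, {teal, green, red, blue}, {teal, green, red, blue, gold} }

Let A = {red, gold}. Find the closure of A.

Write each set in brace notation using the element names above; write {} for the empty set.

X∖A={teal, green, blue}, int(X∖A)={teal, blue}, hence cl(A)={green, red, gold}

{green, red, gold}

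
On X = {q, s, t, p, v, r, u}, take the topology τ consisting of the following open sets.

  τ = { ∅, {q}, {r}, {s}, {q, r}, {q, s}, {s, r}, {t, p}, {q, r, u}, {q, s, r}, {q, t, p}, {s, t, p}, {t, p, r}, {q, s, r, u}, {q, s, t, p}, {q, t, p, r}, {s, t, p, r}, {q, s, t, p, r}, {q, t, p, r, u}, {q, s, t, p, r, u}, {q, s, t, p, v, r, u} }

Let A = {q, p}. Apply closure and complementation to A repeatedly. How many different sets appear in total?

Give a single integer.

10

complement {s, t, v, r, u}; its interior {s, r}; cl(A) = X∖{s, r} = {q, t, p, v, u}
With k = closure, c = complement:
  1. A     = {q, p}
  2. kA    = {q, t, p, v, u}
  3. cA    = {s, t, v, r, u}
  4. ckA   = {s, r}
  5. kcA   = {s, t, p, v, r, u}
  6. kckA  = {s, v, r, u}
  7. ckcA  = {q}
  8. ckckA = {q, t, p}
  9. kckcA = {q, v, u}
  10. ckckcA = {s, t, p, r}
k, c of each give nothing new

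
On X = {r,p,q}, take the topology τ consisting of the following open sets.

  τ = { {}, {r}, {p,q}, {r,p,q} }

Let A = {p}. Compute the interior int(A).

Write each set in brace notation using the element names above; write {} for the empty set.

open subsets of A: {}; so int(A) = {}

{}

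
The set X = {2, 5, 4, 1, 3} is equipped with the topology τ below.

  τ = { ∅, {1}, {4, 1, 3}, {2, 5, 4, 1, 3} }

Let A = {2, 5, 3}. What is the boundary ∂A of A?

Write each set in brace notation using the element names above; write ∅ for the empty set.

{2, 5, 4, 3}

open subsets of A: ∅; so int(A) = ∅
closure: X∖int(X∖A) = X∖{1} = {2, 5, 4, 3}
∂A = {2, 5, 4, 3} minus ∅ = {2, 5, 4, 3}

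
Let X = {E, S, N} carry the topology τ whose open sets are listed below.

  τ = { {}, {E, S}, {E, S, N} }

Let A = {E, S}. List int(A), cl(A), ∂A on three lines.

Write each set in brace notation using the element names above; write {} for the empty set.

int(A) = {E, S}
cl(A)  = {E, S, N}
∂A     = {N}

open subsets of A: {}, {E, S}; so int(A) = {E, S}
closure: X∖int(X∖A) = X∖{} = {E, S, N}
∂A = {E, S, N} minus {E, S} = {N}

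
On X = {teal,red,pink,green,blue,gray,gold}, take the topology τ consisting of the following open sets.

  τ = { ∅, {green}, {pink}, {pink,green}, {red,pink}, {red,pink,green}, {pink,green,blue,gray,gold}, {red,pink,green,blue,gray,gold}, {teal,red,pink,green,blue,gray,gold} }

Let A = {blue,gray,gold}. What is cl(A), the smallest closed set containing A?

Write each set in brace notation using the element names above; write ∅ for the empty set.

cl via duality: int({teal,red,pink,green}) = {red,pink,green}, so X∖{red,pink,green} = {teal,blue,gray,gold}

{teal,blue,gray,gold}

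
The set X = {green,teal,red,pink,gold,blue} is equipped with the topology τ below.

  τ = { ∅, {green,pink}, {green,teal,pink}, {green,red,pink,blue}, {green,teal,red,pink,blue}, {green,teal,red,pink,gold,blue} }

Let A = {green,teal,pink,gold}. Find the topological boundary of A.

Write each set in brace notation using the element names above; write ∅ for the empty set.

{red,gold,blue}

interior: largest open inside A is {green,teal,pink} (from ∅, {green,pink}, {green,teal,pink})
cl via duality: int({red,blue}) = ∅, so X∖∅ = {green,teal,red,pink,gold,blue}
cl∖int = {red,gold,blue}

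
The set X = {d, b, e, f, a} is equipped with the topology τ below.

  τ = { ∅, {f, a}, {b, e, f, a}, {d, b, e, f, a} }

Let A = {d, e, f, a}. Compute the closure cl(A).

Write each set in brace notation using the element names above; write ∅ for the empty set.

{d, b, e, f, a}

complement {b}; its interior ∅; cl(A) = X∖∅ = {d, b, e, f, a}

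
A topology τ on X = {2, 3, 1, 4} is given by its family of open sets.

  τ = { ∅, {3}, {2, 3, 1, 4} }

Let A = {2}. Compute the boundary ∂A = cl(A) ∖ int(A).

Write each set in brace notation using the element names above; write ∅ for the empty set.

interior: largest open inside A is ∅ (from ∅)
cl via duality: int({3, 1, 4}) = {3}, so X∖{3} = {2, 1, 4}
cl∖int = {2, 1, 4}

{2, 1, 4}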